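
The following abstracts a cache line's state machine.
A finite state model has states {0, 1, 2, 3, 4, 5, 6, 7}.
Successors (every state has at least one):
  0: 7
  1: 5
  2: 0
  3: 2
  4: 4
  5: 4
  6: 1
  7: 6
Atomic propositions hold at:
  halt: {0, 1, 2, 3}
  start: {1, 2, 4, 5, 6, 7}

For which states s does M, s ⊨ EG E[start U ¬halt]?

Sat(¬halt) = {4, 5, 6, 7}
E[start U ¬halt]: least fixpoint, start Z0 = Sat(¬halt) = {4, 5, 6, 7}, add states in Sat(start) with some successor in Z. Z1 = {1, 4, 5, 6, 7}; fixed.
Sat(E[start U ¬halt]) = {1, 4, 5, 6, 7}
EG E[start U ¬halt]: greatest fixpoint, start Z0 = {1, 4, 5, 6, 7}, keep only states in Sat with some successor in Z. Already a fixed point.
Sat(EG E[start U ¬halt]) = {1, 4, 5, 6, 7}

{1, 4, 5, 6, 7}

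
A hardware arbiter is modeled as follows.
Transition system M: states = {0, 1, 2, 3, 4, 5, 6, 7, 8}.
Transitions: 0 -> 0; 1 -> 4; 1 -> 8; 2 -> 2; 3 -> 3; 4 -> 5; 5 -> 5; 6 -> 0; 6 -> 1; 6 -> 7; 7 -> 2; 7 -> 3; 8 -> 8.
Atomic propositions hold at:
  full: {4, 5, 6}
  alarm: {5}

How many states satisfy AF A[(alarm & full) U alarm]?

Sat(alarm & full) = {5}
A[(alarm & full) U alarm]: least fixpoint, start Z0 = Sat(alarm) = {5}, add states in Sat(alarm & full) with every successor in Z. Already a fixed point.
Sat(A[(alarm & full) U alarm]) = {5}
AF A[(alarm & full) U alarm]: least fixpoint, start Z0 = {5}, add states with every successor in Z. Z1 = {4, 5}; fixed.
Sat(AF A[(alarm & full) U alarm]) = {4, 5}
|Sat(AF A[(alarm & full) U alarm])| = |{4, 5}| = 2.

2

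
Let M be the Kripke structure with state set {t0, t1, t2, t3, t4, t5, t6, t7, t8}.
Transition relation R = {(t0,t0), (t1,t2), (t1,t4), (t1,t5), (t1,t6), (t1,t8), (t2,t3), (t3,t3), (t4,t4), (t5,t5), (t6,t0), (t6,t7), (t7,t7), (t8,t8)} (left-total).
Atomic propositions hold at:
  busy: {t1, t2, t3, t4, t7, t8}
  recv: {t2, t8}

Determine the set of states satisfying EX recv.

Sat(EX recv) = {s : some successor in {t2, t8}} = {t1, t8}

{t1, t8}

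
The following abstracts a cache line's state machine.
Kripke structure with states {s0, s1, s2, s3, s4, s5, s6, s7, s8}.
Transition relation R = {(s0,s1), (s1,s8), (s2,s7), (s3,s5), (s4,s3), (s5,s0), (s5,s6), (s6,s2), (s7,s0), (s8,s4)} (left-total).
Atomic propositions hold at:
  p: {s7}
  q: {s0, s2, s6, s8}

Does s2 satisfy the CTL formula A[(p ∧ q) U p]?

Sat(p ∧ q) = ∅
A[(p ∧ q) U p]: least fixpoint, start Z0 = Sat(p) = {s7}, add states in Sat(p ∧ q) with every successor in Z. Already a fixed point.
Sat(A[(p ∧ q) U p]) = {s7}
s2 ∉ Sat(A[(p ∧ q) U p]) = {s7}, so the formula does not hold at s2.

No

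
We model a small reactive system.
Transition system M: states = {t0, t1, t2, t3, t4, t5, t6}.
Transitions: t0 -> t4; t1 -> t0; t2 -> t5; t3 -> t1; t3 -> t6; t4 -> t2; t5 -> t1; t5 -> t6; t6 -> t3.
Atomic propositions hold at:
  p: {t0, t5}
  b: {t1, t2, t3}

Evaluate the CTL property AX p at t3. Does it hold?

No

Sat(AX p) = {s : every successor in {t0, t5}} = {t1, t2}
t3 ∉ Sat(AX p) = {t1, t2}, so the formula does not hold at t3.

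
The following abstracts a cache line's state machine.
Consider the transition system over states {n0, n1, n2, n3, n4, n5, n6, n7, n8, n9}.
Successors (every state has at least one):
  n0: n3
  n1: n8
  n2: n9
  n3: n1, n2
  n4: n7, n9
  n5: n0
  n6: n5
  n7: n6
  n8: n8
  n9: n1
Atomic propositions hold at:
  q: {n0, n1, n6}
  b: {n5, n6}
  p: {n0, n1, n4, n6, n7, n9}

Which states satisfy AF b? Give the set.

{n5, n6, n7}

AF b: least fixpoint, start Z0 = {n5, n6}, add states with every successor in Z. Z1 = {n5, n6, n7}; fixed.
Sat(AF b) = {n5, n6, n7}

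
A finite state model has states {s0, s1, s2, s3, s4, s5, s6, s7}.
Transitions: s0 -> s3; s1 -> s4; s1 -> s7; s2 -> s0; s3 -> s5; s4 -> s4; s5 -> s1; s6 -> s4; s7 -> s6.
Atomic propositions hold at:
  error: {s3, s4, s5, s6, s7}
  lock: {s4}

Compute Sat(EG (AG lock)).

{s4}

AG lock: greatest fixpoint, start Z0 = {s4}, keep only states in Sat with every successor in Z. Already a fixed point.
Sat(AG lock) = {s4}
EG (AG lock): greatest fixpoint, start Z0 = {s4}, keep only states in Sat with some successor in Z. Already a fixed point.
Sat(EG (AG lock)) = {s4}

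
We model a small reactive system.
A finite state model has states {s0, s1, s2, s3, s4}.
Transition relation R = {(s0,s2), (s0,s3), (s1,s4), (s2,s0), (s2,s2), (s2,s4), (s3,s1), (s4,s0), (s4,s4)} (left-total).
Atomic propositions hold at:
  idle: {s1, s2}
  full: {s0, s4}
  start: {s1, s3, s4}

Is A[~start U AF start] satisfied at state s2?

No

Sat(~start) = {s0, s2}
AF start: least fixpoint, start Z0 = {s1, s3, s4}, add states with every successor in Z. Already a fixed point.
Sat(AF start) = {s1, s3, s4}
A[~start U AF start]: least fixpoint, start Z0 = Sat(AF start) = {s1, s3, s4}, add states in Sat(~start) with every successor in Z. Already a fixed point.
Sat(A[~start U AF start]) = {s1, s3, s4}
s2 ∉ Sat(A[~start U AF start]) = {s1, s3, s4}, so the formula does not hold at s2.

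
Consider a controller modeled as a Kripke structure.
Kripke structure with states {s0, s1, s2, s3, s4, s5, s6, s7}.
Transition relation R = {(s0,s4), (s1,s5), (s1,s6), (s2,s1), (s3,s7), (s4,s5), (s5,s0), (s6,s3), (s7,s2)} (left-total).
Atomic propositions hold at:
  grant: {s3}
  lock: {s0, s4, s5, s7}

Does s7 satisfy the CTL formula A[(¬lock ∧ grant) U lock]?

Sat(¬lock) = {s1, s2, s3, s6}
Sat(¬lock ∧ grant) = {s3}
A[(¬lock ∧ grant) U lock]: least fixpoint, start Z0 = Sat(lock) = {s0, s4, s5, s7}, add states in Sat(¬lock ∧ grant) with every successor in Z. Z1 = {s0, s3, s4, s5, s7}; fixed.
Sat(A[(¬lock ∧ grant) U lock]) = {s0, s3, s4, s5, s7}
s7 ∈ Sat(A[(¬lock ∧ grant) U lock]) = {s0, s3, s4, s5, s7}, so the formula holds at s7.

Yes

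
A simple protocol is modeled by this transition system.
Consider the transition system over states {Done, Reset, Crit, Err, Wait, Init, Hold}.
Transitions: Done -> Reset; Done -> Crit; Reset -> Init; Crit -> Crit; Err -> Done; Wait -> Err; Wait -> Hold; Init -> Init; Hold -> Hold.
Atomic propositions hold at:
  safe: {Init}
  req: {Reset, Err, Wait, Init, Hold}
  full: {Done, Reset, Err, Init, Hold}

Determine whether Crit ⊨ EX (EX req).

No

Sat(EX req) = {s : some successor in {Reset, Err, Wait, Init, Hold}} = {Done, Reset, Wait, Init, Hold}
Sat(EX (EX req)) = {s : some successor in {Done, Reset, Wait, Init, Hold}} = {Done, Reset, Err, Wait, Init, Hold}
Crit ∉ Sat(EX (EX req)) = {Done, Reset, Err, Wait, Init, Hold}, so the formula does not hold at Crit.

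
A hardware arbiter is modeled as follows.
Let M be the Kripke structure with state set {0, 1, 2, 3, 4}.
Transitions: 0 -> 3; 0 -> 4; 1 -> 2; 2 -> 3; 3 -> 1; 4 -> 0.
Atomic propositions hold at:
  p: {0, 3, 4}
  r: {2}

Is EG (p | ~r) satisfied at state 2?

Sat(~r) = {0, 1, 3, 4}
Sat(p | ~r) = {0, 1, 3, 4}
EG (p | ~r): greatest fixpoint, start Z0 = {0, 1, 3, 4}, keep only states in Sat with some successor in Z. Z1 = {0, 3, 4}; Z2 = {0, 4}; fixed.
Sat(EG (p | ~r)) = {0, 4}
2 ∉ Sat(EG (p | ~r)) = {0, 4}, so the formula does not hold at 2.

No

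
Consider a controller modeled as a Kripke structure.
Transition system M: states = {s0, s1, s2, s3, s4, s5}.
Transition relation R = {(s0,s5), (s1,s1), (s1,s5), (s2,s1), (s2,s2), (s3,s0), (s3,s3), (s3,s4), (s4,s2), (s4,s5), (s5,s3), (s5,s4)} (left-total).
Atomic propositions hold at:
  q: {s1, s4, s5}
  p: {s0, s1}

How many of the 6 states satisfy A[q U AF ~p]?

Sat(~p) = {s2, s3, s4, s5}
AF ~p: least fixpoint, start Z0 = {s2, s3, s4, s5}, add states with every successor in Z. Z1 = {s0, s2, s3, s4, s5}; fixed.
Sat(AF ~p) = {s0, s2, s3, s4, s5}
A[q U AF ~p]: least fixpoint, start Z0 = Sat(AF ~p) = {s0, s2, s3, s4, s5}, add states in Sat(q) with every successor in Z. Already a fixed point.
Sat(A[q U AF ~p]) = {s0, s2, s3, s4, s5}
|Sat(A[q U AF ~p])| = |{s0, s2, s3, s4, s5}| = 5.

5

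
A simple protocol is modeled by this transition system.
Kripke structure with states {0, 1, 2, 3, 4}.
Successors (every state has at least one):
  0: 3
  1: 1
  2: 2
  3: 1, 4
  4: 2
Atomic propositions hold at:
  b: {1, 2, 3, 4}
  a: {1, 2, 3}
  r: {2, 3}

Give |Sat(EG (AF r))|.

AF r: least fixpoint, start Z0 = {2, 3}, add states with every successor in Z. Z1 = {0, 2, 3, 4}; fixed.
Sat(AF r) = {0, 2, 3, 4}
EG (AF r): greatest fixpoint, start Z0 = {0, 2, 3, 4}, keep only states in Sat with some successor in Z. Already a fixed point.
Sat(EG (AF r)) = {0, 2, 3, 4}
|Sat(EG (AF r))| = |{0, 2, 3, 4}| = 4.

4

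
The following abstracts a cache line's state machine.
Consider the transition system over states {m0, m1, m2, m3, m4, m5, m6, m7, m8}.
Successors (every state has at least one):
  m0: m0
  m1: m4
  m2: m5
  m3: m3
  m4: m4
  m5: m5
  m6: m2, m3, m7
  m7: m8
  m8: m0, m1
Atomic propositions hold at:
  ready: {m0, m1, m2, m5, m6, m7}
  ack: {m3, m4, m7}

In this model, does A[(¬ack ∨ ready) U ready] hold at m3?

Sat(¬ack) = {m0, m1, m2, m5, m6, m8}
Sat(¬ack ∨ ready) = {m0, m1, m2, m5, m6, m7, m8}
A[(¬ack ∨ ready) U ready]: least fixpoint, start Z0 = Sat(ready) = {m0, m1, m2, m5, m6, m7}, add states in Sat(¬ack ∨ ready) with every successor in Z. Z1 = {m0, m1, m2, m5, m6, m7, m8}; fixed.
Sat(A[(¬ack ∨ ready) U ready]) = {m0, m1, m2, m5, m6, m7, m8}
m3 ∉ Sat(A[(¬ack ∨ ready) U ready]) = {m0, m1, m2, m5, m6, m7, m8}, so the formula does not hold at m3.

No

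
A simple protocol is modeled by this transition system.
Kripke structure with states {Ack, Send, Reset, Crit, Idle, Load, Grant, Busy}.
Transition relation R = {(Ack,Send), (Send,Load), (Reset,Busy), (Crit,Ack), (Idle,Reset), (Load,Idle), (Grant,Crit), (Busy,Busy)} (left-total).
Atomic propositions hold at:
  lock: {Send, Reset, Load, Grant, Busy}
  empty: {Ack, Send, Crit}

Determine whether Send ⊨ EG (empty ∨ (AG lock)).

No

AG lock: greatest fixpoint, start Z0 = {Send, Reset, Load, Grant, Busy}, keep only states in Sat with every successor in Z. Z1 = {Send, Reset, Busy}; Z2 = {Reset, Busy}; fixed.
Sat(AG lock) = {Reset, Busy}
Sat(empty ∨ (AG lock)) = {Ack, Send, Reset, Crit, Busy}
EG (empty ∨ (AG lock)): greatest fixpoint, start Z0 = {Ack, Send, Reset, Crit, Busy}, keep only states in Sat with some successor in Z. Z1 = {Ack, Reset, Crit, Busy}; Z2 = {Reset, Crit, Busy}; Z3 = {Reset, Busy}; fixed.
Sat(EG (empty ∨ (AG lock))) = {Reset, Busy}
Send ∉ Sat(EG (empty ∨ (AG lock))) = {Reset, Busy}, so the formula does not hold at Send.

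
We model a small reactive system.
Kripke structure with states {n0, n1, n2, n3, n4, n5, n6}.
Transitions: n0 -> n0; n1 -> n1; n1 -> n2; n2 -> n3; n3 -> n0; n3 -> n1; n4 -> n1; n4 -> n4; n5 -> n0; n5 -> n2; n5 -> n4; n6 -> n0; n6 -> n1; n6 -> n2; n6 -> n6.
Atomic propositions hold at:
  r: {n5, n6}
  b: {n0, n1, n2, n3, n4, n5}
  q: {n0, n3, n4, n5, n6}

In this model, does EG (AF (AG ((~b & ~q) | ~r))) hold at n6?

Sat(~b) = {n6}
Sat(~q) = {n1, n2}
Sat(~b & ~q) = ∅
Sat(~r) = {n0, n1, n2, n3, n4}
Sat((~b & ~q) | ~r) = {n0, n1, n2, n3, n4}
AG ((~b & ~q) | ~r): greatest fixpoint, start Z0 = {n0, n1, n2, n3, n4}, keep only states in Sat with every successor in Z. Already a fixed point.
Sat(AG ((~b & ~q) | ~r)) = {n0, n1, n2, n3, n4}
AF (AG ((~b & ~q) | ~r)): least fixpoint, start Z0 = {n0, n1, n2, n3, n4}, add states with every successor in Z. Z1 = {n0, n1, n2, n3, n4, n5}; fixed.
Sat(AF (AG ((~b & ~q) | ~r))) = {n0, n1, n2, n3, n4, n5}
EG (AF (AG ((~b & ~q) | ~r))): greatest fixpoint, start Z0 = {n0, n1, n2, n3, n4, n5}, keep only states in Sat with some successor in Z. Already a fixed point.
Sat(EG (AF (AG ((~b & ~q) | ~r)))) = {n0, n1, n2, n3, n4, n5}
n6 ∉ Sat(EG (AF (AG ((~b & ~q) | ~r)))) = {n0, n1, n2, n3, n4, n5}, so the formula does not hold at n6.

No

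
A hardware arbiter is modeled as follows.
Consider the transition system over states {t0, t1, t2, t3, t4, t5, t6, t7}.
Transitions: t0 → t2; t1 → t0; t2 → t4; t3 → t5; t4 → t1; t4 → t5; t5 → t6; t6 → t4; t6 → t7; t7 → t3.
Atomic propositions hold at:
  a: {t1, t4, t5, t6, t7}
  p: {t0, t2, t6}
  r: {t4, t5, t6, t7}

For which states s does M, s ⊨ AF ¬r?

{t0, t1, t2, t3, t7}

Sat(¬r) = {t0, t1, t2, t3}
AF ¬r: least fixpoint, start Z0 = {t0, t1, t2, t3}, add states with every successor in Z. Z1 = {t0, t1, t2, t3, t7}; fixed.
Sat(AF ¬r) = {t0, t1, t2, t3, t7}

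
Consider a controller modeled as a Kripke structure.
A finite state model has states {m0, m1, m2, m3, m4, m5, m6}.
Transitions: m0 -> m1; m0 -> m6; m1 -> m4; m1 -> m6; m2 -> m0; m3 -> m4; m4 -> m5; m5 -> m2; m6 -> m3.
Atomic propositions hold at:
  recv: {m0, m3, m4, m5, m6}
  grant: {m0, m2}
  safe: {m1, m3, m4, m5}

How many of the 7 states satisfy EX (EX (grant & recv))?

Sat(grant & recv) = {m0}
Sat(EX (grant & recv)) = {s : some successor in {m0}} = {m2}
Sat(EX (EX (grant & recv))) = {s : some successor in {m2}} = {m5}
|Sat(EX (EX (grant & recv)))| = |{m5}| = 1.

1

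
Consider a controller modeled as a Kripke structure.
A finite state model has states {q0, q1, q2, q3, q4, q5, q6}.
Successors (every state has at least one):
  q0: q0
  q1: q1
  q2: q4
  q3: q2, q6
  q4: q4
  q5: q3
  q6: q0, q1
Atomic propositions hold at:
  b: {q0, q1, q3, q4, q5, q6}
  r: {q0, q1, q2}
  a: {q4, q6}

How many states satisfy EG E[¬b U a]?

2

Sat(¬b) = {q2}
E[¬b U a]: least fixpoint, start Z0 = Sat(a) = {q4, q6}, add states in Sat(¬b) with some successor in Z. Z1 = {q2, q4, q6}; fixed.
Sat(E[¬b U a]) = {q2, q4, q6}
EG E[¬b U a]: greatest fixpoint, start Z0 = {q2, q4, q6}, keep only states in Sat with some successor in Z. Z1 = {q2, q4}; fixed.
Sat(EG E[¬b U a]) = {q2, q4}
|Sat(EG E[¬b U a])| = |{q2, q4}| = 2.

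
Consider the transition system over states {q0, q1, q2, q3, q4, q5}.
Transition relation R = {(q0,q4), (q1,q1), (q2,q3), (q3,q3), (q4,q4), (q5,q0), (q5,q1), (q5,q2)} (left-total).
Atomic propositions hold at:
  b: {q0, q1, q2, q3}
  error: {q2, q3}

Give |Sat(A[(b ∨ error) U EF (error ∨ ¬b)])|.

5

Sat(b ∨ error) = {q0, q1, q2, q3}
Sat(¬b) = {q4, q5}
Sat(error ∨ ¬b) = {q2, q3, q4, q5}
EF (error ∨ ¬b): least fixpoint, start Z0 = {q2, q3, q4, q5}, add states with some successor in Z. Z1 = {q0, q2, q3, q4, q5}; fixed.
Sat(EF (error ∨ ¬b)) = {q0, q2, q3, q4, q5}
A[(b ∨ error) U EF (error ∨ ¬b)]: least fixpoint, start Z0 = Sat(EF (error ∨ ¬b)) = {q0, q2, q3, q4, q5}, add states in Sat(b ∨ error) with every successor in Z. Already a fixed point.
Sat(A[(b ∨ error) U EF (error ∨ ¬b)]) = {q0, q2, q3, q4, q5}
|Sat(A[(b ∨ error) U EF (error ∨ ¬b)])| = |{q0, q2, q3, q4, q5}| = 5.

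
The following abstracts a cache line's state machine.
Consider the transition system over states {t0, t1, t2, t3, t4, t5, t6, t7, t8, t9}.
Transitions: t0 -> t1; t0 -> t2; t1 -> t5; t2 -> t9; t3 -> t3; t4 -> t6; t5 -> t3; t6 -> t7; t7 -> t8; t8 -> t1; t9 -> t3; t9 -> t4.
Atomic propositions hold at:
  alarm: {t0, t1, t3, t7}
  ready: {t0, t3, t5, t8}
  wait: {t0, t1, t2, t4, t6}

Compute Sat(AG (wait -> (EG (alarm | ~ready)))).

Sat(~ready) = {t1, t2, t4, t6, t7, t9}
Sat(alarm | ~ready) = {t0, t1, t2, t3, t4, t6, t7, t9}
EG (alarm | ~ready): greatest fixpoint, start Z0 = {t0, t1, t2, t3, t4, t6, t7, t9}, keep only states in Sat with some successor in Z. Z1 = {t0, t2, t3, t4, t6, t9}; Z2 = {t0, t2, t3, t4, t9}; Z3 = {t0, t2, t3, t9}; fixed.
Sat(EG (alarm | ~ready)) = {t0, t2, t3, t9}
Sat(wait -> (EG (alarm | ~ready))) = {t0, t2, t3, t5, t7, t8, t9}
AG (wait -> (EG (alarm | ~ready))): greatest fixpoint, start Z0 = {t0, t2, t3, t5, t7, t8, t9}, keep only states in Sat with every successor in Z. Z1 = {t2, t3, t5, t7}; Z2 = {t3, t5}; fixed.
Sat(AG (wait -> (EG (alarm | ~ready)))) = {t3, t5}

{t3, t5}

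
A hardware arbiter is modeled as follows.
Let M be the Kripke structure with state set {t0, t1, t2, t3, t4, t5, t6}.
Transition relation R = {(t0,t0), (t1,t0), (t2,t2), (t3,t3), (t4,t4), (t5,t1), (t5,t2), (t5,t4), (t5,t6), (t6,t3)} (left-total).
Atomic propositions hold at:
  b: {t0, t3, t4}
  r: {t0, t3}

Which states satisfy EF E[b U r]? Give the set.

{t0, t1, t3, t5, t6}

E[b U r]: least fixpoint, start Z0 = Sat(r) = {t0, t3}, add states in Sat(b) with some successor in Z. Already a fixed point.
Sat(E[b U r]) = {t0, t3}
EF E[b U r]: least fixpoint, start Z0 = {t0, t3}, add states with some successor in Z. Z1 = {t0, t1, t3, t6}; Z2 = {t0, t1, t3, t5, t6}; fixed.
Sat(EF E[b U r]) = {t0, t1, t3, t5, t6}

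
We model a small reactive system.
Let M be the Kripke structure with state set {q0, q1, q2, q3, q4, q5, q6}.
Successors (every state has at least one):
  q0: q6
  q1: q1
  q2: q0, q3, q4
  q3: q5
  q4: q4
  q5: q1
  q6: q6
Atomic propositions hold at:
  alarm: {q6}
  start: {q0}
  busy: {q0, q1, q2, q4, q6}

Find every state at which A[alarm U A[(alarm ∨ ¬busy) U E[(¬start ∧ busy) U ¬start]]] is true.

{q1, q2, q3, q4, q5, q6}

Sat(¬busy) = {q3, q5}
Sat(alarm ∨ ¬busy) = {q3, q5, q6}
Sat(¬start) = {q1, q2, q3, q4, q5, q6}
Sat(¬start ∧ busy) = {q1, q2, q4, q6}
E[(¬start ∧ busy) U ¬start]: least fixpoint, start Z0 = Sat(¬start) = {q1, q2, q3, q4, q5, q6}, add states in Sat(¬start ∧ busy) with some successor in Z. Already a fixed point.
Sat(E[(¬start ∧ busy) U ¬start]) = {q1, q2, q3, q4, q5, q6}
A[(alarm ∨ ¬busy) U E[(¬start ∧ busy) U ¬start]]: least fixpoint, start Z0 = Sat(E[(¬start ∧ busy) U ¬start]) = {q1, q2, q3, q4, q5, q6}, add states in Sat(alarm ∨ ¬busy) with every successor in Z. Already a fixed point.
Sat(A[(alarm ∨ ¬busy) U E[(¬start ∧ busy) U ¬start]]) = {q1, q2, q3, q4, q5, q6}
A[alarm U A[(alarm ∨ ¬busy) U E[(¬start ∧ busy) U ¬start]]]: least fixpoint, start Z0 = Sat(A[(alarm ∨ ¬busy) U E[(¬start ∧ busy) U ¬start]]) = {q1, q2, q3, q4, q5, q6}, add states in Sat(alarm) with every successor in Z. Already a fixed point.
Sat(A[alarm U A[(alarm ∨ ¬busy) U E[(¬start ∧ busy) U ¬start]]]) = {q1, q2, q3, q4, q5, q6}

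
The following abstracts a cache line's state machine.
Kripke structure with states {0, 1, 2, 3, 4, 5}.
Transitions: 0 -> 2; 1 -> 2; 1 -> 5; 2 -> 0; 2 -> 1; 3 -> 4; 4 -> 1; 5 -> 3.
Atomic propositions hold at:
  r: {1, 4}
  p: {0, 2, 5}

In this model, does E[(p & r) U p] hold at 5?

Sat(p & r) = ∅
E[(p & r) U p]: least fixpoint, start Z0 = Sat(p) = {0, 2, 5}, add states in Sat(p & r) with some successor in Z. Already a fixed point.
Sat(E[(p & r) U p]) = {0, 2, 5}
5 ∈ Sat(E[(p & r) U p]) = {0, 2, 5}, so the formula holds at 5.

Yes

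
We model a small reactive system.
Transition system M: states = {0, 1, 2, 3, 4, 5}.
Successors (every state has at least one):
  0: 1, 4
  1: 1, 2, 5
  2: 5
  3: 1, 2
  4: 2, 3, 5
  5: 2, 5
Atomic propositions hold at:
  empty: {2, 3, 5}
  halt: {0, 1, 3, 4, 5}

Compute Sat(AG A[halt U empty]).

{2, 5}

A[halt U empty]: least fixpoint, start Z0 = Sat(empty) = {2, 3, 5}, add states in Sat(halt) with every successor in Z. Z1 = {2, 3, 4, 5}; fixed.
Sat(A[halt U empty]) = {2, 3, 4, 5}
AG A[halt U empty]: greatest fixpoint, start Z0 = {2, 3, 4, 5}, keep only states in Sat with every successor in Z. Z1 = {2, 4, 5}; Z2 = {2, 5}; fixed.
Sat(AG A[halt U empty]) = {2, 5}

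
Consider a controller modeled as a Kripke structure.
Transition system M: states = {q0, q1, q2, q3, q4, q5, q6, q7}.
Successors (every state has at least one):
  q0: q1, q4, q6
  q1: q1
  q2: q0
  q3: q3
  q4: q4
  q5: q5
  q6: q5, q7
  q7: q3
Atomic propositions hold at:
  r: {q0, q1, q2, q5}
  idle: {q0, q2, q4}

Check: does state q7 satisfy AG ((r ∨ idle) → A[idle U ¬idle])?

Yes

Sat(r ∨ idle) = {q0, q1, q2, q4, q5}
Sat(¬idle) = {q1, q3, q5, q6, q7}
A[idle U ¬idle]: least fixpoint, start Z0 = Sat(¬idle) = {q1, q3, q5, q6, q7}, add states in Sat(idle) with every successor in Z. Already a fixed point.
Sat(A[idle U ¬idle]) = {q1, q3, q5, q6, q7}
Sat((r ∨ idle) → A[idle U ¬idle]) = {q1, q3, q5, q6, q7}
AG ((r ∨ idle) → A[idle U ¬idle]): greatest fixpoint, start Z0 = {q1, q3, q5, q6, q7}, keep only states in Sat with every successor in Z. Already a fixed point.
Sat(AG ((r ∨ idle) → A[idle U ¬idle])) = {q1, q3, q5, q6, q7}
q7 ∈ Sat(AG ((r ∨ idle) → A[idle U ¬idle])) = {q1, q3, q5, q6, q7}, so the formula holds at q7.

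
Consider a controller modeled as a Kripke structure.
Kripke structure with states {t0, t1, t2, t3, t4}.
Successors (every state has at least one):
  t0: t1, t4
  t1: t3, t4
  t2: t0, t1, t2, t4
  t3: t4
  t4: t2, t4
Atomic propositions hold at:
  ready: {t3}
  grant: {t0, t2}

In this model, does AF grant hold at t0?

AF grant: least fixpoint, start Z0 = {t0, t2}, add states with every successor in Z. Already a fixed point.
Sat(AF grant) = {t0, t2}
t0 ∈ Sat(AF grant) = {t0, t2}, so the formula holds at t0.

Yes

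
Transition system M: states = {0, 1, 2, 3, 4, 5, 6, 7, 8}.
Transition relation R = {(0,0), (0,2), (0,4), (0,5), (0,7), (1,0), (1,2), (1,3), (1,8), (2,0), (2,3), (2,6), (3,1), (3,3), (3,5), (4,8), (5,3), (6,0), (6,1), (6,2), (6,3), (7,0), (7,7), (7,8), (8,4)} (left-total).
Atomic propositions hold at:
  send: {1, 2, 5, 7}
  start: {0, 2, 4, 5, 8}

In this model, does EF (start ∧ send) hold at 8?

No

Sat(start ∧ send) = {2, 5}
EF (start ∧ send): least fixpoint, start Z0 = {2, 5}, add states with some successor in Z. Z1 = {0, 1, 2, 3, 5, 6}; Z2 = {0, 1, 2, 3, 5, 6, 7}; fixed.
Sat(EF (start ∧ send)) = {0, 1, 2, 3, 5, 6, 7}
8 ∉ Sat(EF (start ∧ send)) = {0, 1, 2, 3, 5, 6, 7}, so the formula does not hold at 8.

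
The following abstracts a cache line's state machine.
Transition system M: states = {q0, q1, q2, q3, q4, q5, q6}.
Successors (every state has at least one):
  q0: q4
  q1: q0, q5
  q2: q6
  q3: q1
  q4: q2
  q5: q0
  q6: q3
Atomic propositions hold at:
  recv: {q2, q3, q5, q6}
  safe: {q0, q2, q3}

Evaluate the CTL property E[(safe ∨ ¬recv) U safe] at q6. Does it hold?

Sat(¬recv) = {q0, q1, q4}
Sat(safe ∨ ¬recv) = {q0, q1, q2, q3, q4}
E[(safe ∨ ¬recv) U safe]: least fixpoint, start Z0 = Sat(safe) = {q0, q2, q3}, add states in Sat(safe ∨ ¬recv) with some successor in Z. Z1 = {q0, q1, q2, q3, q4}; fixed.
Sat(E[(safe ∨ ¬recv) U safe]) = {q0, q1, q2, q3, q4}
q6 ∉ Sat(E[(safe ∨ ¬recv) U safe]) = {q0, q1, q2, q3, q4}, so the formula does not hold at q6.

No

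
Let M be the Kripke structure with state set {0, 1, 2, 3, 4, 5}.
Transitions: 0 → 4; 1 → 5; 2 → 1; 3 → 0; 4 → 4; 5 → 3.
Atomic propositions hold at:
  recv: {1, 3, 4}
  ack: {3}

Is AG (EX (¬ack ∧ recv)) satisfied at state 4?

Sat(¬ack) = {0, 1, 2, 4, 5}
Sat(¬ack ∧ recv) = {1, 4}
Sat(EX (¬ack ∧ recv)) = {s : some successor in {1, 4}} = {0, 2, 4}
AG (EX (¬ack ∧ recv)): greatest fixpoint, start Z0 = {0, 2, 4}, keep only states in Sat with every successor in Z. Z1 = {0, 4}; fixed.
Sat(AG (EX (¬ack ∧ recv))) = {0, 4}
4 ∈ Sat(AG (EX (¬ack ∧ recv))) = {0, 4}, so the formula holds at 4.

Yes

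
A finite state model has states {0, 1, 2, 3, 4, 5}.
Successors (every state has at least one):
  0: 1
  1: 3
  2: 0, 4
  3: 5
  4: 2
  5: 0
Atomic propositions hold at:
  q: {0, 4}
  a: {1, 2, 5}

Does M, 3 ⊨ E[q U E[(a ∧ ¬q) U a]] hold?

No

Sat(¬q) = {1, 2, 3, 5}
Sat(a ∧ ¬q) = {1, 2, 5}
E[(a ∧ ¬q) U a]: least fixpoint, start Z0 = Sat(a) = {1, 2, 5}, add states in Sat(a ∧ ¬q) with some successor in Z. Already a fixed point.
Sat(E[(a ∧ ¬q) U a]) = {1, 2, 5}
E[q U E[(a ∧ ¬q) U a]]: least fixpoint, start Z0 = Sat(E[(a ∧ ¬q) U a]) = {1, 2, 5}, add states in Sat(q) with some successor in Z. Z1 = {0, 1, 2, 4, 5}; fixed.
Sat(E[q U E[(a ∧ ¬q) U a]]) = {0, 1, 2, 4, 5}
3 ∉ Sat(E[q U E[(a ∧ ¬q) U a]]) = {0, 1, 2, 4, 5}, so the formula does not hold at 3.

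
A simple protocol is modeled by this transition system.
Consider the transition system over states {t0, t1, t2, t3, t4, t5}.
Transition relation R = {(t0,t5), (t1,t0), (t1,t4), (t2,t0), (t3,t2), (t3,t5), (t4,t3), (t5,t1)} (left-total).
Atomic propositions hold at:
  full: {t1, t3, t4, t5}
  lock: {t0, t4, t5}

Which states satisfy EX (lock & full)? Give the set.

{t0, t1, t3}

Sat(lock & full) = {t4, t5}
Sat(EX (lock & full)) = {s : some successor in {t4, t5}} = {t0, t1, t3}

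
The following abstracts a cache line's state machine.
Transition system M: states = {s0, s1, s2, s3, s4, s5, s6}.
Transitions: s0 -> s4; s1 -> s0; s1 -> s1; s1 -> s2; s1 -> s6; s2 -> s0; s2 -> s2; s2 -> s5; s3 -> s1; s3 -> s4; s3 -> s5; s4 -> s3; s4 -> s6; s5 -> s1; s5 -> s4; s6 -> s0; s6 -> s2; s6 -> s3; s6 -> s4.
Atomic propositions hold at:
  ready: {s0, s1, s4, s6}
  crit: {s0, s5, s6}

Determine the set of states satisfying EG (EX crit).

{s1, s2, s3, s4, s6}

Sat(EX crit) = {s : some successor in {s0, s5, s6}} = {s1, s2, s3, s4, s6}
EG (EX crit): greatest fixpoint, start Z0 = {s1, s2, s3, s4, s6}, keep only states in Sat with some successor in Z. Already a fixed point.
Sat(EG (EX crit)) = {s1, s2, s3, s4, s6}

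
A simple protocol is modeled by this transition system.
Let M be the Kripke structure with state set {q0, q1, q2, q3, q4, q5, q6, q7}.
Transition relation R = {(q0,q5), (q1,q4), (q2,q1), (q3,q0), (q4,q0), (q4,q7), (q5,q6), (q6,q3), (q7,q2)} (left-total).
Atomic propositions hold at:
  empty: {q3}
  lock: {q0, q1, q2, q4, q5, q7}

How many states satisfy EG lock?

4

EG lock: greatest fixpoint, start Z0 = {q0, q1, q2, q4, q5, q7}, keep only states in Sat with some successor in Z. Z1 = {q0, q1, q2, q4, q7}; Z2 = {q1, q2, q4, q7}; fixed.
Sat(EG lock) = {q1, q2, q4, q7}
|Sat(EG lock)| = |{q1, q2, q4, q7}| = 4.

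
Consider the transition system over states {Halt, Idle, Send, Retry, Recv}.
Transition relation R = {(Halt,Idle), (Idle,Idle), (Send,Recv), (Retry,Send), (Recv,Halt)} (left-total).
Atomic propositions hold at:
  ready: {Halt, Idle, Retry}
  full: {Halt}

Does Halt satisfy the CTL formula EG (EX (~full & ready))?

Sat(~full) = {Idle, Send, Retry, Recv}
Sat(~full & ready) = {Idle, Retry}
Sat(EX (~full & ready)) = {s : some successor in {Idle, Retry}} = {Halt, Idle}
EG (EX (~full & ready)): greatest fixpoint, start Z0 = {Halt, Idle}, keep only states in Sat with some successor in Z. Already a fixed point.
Sat(EG (EX (~full & ready))) = {Halt, Idle}
Halt ∈ Sat(EG (EX (~full & ready))) = {Halt, Idle}, so the formula holds at Halt.

Yes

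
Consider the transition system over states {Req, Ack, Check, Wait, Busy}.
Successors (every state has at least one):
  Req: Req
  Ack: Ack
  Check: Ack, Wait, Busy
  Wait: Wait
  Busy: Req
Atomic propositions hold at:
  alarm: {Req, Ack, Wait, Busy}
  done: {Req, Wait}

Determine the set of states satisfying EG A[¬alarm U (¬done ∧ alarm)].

Sat(¬alarm) = {Check}
Sat(¬done) = {Ack, Check, Busy}
Sat(¬done ∧ alarm) = {Ack, Busy}
A[¬alarm U (¬done ∧ alarm)]: least fixpoint, start Z0 = Sat((¬done ∧ alarm)) = {Ack, Busy}, add states in Sat(¬alarm) with every successor in Z. Already a fixed point.
Sat(A[¬alarm U (¬done ∧ alarm)]) = {Ack, Busy}
EG A[¬alarm U (¬done ∧ alarm)]: greatest fixpoint, start Z0 = {Ack, Busy}, keep only states in Sat with some successor in Z. Z1 = {Ack}; fixed.
Sat(EG A[¬alarm U (¬done ∧ alarm)]) = {Ack}

{Ack}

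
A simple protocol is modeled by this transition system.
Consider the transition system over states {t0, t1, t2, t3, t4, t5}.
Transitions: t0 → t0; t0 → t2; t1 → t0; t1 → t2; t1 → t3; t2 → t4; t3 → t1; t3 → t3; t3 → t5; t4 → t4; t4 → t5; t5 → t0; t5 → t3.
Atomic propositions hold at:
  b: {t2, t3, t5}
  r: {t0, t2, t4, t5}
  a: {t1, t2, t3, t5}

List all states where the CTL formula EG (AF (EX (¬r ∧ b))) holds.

{t1, t3, t5}

Sat(¬r) = {t1, t3}
Sat(¬r ∧ b) = {t3}
Sat(EX (¬r ∧ b)) = {s : some successor in {t3}} = {t1, t3, t5}
AF (EX (¬r ∧ b)): least fixpoint, start Z0 = {t1, t3, t5}, add states with every successor in Z. Already a fixed point.
Sat(AF (EX (¬r ∧ b))) = {t1, t3, t5}
EG (AF (EX (¬r ∧ b))): greatest fixpoint, start Z0 = {t1, t3, t5}, keep only states in Sat with some successor in Z. Already a fixed point.
Sat(EG (AF (EX (¬r ∧ b)))) = {t1, t3, t5}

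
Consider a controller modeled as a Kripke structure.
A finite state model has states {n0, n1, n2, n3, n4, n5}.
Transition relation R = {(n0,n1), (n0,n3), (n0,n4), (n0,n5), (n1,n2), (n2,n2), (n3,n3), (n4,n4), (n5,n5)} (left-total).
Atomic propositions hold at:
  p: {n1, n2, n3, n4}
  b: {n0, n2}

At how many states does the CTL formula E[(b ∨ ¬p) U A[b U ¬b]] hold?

5

Sat(¬p) = {n0, n5}
Sat(b ∨ ¬p) = {n0, n2, n5}
Sat(¬b) = {n1, n3, n4, n5}
A[b U ¬b]: least fixpoint, start Z0 = Sat(¬b) = {n1, n3, n4, n5}, add states in Sat(b) with every successor in Z. Z1 = {n0, n1, n3, n4, n5}; fixed.
Sat(A[b U ¬b]) = {n0, n1, n3, n4, n5}
E[(b ∨ ¬p) U A[b U ¬b]]: least fixpoint, start Z0 = Sat(A[b U ¬b]) = {n0, n1, n3, n4, n5}, add states in Sat(b ∨ ¬p) with some successor in Z. Already a fixed point.
Sat(E[(b ∨ ¬p) U A[b U ¬b]]) = {n0, n1, n3, n4, n5}
|Sat(E[(b ∨ ¬p) U A[b U ¬b]])| = |{n0, n1, n3, n4, n5}| = 5.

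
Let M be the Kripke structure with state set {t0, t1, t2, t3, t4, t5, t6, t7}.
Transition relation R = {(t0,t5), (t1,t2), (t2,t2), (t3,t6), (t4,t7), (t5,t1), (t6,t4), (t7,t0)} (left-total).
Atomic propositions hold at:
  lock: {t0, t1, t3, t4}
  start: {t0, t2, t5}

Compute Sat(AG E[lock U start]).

{t0, t1, t2, t5}

E[lock U start]: least fixpoint, start Z0 = Sat(start) = {t0, t2, t5}, add states in Sat(lock) with some successor in Z. Z1 = {t0, t1, t2, t5}; fixed.
Sat(E[lock U start]) = {t0, t1, t2, t5}
AG E[lock U start]: greatest fixpoint, start Z0 = {t0, t1, t2, t5}, keep only states in Sat with every successor in Z. Already a fixed point.
Sat(AG E[lock U start]) = {t0, t1, t2, t5}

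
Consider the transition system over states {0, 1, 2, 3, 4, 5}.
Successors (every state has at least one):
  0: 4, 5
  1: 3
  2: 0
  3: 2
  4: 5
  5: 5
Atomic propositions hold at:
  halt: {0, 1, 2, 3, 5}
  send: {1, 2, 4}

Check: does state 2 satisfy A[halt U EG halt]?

Yes

EG halt: greatest fixpoint, start Z0 = {0, 1, 2, 3, 5}, keep only states in Sat with some successor in Z. Already a fixed point.
Sat(EG halt) = {0, 1, 2, 3, 5}
A[halt U EG halt]: least fixpoint, start Z0 = Sat(EG halt) = {0, 1, 2, 3, 5}, add states in Sat(halt) with every successor in Z. Already a fixed point.
Sat(A[halt U EG halt]) = {0, 1, 2, 3, 5}
2 ∈ Sat(A[halt U EG halt]) = {0, 1, 2, 3, 5}, so the formula holds at 2.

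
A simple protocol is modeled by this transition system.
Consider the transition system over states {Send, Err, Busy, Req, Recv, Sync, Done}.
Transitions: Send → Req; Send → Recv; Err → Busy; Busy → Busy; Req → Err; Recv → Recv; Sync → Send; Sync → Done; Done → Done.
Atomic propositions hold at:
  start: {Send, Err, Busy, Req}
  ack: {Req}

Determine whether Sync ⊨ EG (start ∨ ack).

No

Sat(start ∨ ack) = {Send, Err, Busy, Req}
EG (start ∨ ack): greatest fixpoint, start Z0 = {Send, Err, Busy, Req}, keep only states in Sat with some successor in Z. Already a fixed point.
Sat(EG (start ∨ ack)) = {Send, Err, Busy, Req}
Sync ∉ Sat(EG (start ∨ ack)) = {Send, Err, Busy, Req}, so the formula does not hold at Sync.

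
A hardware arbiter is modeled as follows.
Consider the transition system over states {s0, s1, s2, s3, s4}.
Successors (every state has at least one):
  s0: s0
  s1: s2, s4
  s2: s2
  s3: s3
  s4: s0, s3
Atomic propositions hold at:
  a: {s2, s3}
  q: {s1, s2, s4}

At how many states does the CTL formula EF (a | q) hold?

Sat(a | q) = {s1, s2, s3, s4}
EF (a | q): least fixpoint, start Z0 = {s1, s2, s3, s4}, add states with some successor in Z. Already a fixed point.
Sat(EF (a | q)) = {s1, s2, s3, s4}
|Sat(EF (a | q))| = |{s1, s2, s3, s4}| = 4.

4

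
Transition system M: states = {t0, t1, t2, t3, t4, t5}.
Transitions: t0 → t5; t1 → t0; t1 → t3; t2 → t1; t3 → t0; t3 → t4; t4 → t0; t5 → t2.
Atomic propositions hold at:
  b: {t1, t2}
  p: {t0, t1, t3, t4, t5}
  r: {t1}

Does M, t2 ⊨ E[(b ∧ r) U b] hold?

Yes

Sat(b ∧ r) = {t1}
E[(b ∧ r) U b]: least fixpoint, start Z0 = Sat(b) = {t1, t2}, add states in Sat(b ∧ r) with some successor in Z. Already a fixed point.
Sat(E[(b ∧ r) U b]) = {t1, t2}
t2 ∈ Sat(E[(b ∧ r) U b]) = {t1, t2}, so the formula holds at t2.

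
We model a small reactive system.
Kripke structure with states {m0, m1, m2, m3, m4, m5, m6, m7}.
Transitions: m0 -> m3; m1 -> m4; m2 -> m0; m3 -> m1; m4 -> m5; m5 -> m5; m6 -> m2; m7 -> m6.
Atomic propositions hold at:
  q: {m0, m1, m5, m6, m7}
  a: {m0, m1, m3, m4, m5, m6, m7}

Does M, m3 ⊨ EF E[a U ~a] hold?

Sat(~a) = {m2}
E[a U ~a]: least fixpoint, start Z0 = Sat(~a) = {m2}, add states in Sat(a) with some successor in Z. Z1 = {m2, m6}; Z2 = {m2, m6, m7}; fixed.
Sat(E[a U ~a]) = {m2, m6, m7}
EF E[a U ~a]: least fixpoint, start Z0 = {m2, m6, m7}, add states with some successor in Z. Already a fixed point.
Sat(EF E[a U ~a]) = {m2, m6, m7}
m3 ∉ Sat(EF E[a U ~a]) = {m2, m6, m7}, so the formula does not hold at m3.

No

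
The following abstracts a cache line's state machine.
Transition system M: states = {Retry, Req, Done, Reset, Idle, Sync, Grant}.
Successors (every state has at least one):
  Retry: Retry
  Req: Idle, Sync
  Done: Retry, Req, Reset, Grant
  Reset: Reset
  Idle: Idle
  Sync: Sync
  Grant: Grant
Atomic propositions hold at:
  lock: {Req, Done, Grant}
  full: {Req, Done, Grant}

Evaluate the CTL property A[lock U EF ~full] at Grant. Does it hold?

No

Sat(~full) = {Retry, Reset, Idle, Sync}
EF ~full: least fixpoint, start Z0 = {Retry, Reset, Idle, Sync}, add states with some successor in Z. Z1 = {Retry, Req, Done, Reset, Idle, Sync}; fixed.
Sat(EF ~full) = {Retry, Req, Done, Reset, Idle, Sync}
A[lock U EF ~full]: least fixpoint, start Z0 = Sat(EF ~full) = {Retry, Req, Done, Reset, Idle, Sync}, add states in Sat(lock) with every successor in Z. Already a fixed point.
Sat(A[lock U EF ~full]) = {Retry, Req, Done, Reset, Idle, Sync}
Grant ∉ Sat(A[lock U EF ~full]) = {Retry, Req, Done, Reset, Idle, Sync}, so the formula does not hold at Grant.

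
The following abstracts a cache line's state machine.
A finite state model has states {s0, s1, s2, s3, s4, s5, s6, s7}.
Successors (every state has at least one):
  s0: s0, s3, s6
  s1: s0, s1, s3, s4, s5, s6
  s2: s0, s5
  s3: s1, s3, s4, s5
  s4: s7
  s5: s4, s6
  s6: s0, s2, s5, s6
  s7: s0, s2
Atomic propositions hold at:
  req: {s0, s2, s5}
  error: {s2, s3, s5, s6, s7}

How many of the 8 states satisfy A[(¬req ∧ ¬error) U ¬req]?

Sat(¬req) = {s1, s3, s4, s6, s7}
Sat(¬error) = {s0, s1, s4}
Sat(¬req ∧ ¬error) = {s1, s4}
A[(¬req ∧ ¬error) U ¬req]: least fixpoint, start Z0 = Sat(¬req) = {s1, s3, s4, s6, s7}, add states in Sat(¬req ∧ ¬error) with every successor in Z. Already a fixed point.
Sat(A[(¬req ∧ ¬error) U ¬req]) = {s1, s3, s4, s6, s7}
|Sat(A[(¬req ∧ ¬error) U ¬req])| = |{s1, s3, s4, s6, s7}| = 5.

5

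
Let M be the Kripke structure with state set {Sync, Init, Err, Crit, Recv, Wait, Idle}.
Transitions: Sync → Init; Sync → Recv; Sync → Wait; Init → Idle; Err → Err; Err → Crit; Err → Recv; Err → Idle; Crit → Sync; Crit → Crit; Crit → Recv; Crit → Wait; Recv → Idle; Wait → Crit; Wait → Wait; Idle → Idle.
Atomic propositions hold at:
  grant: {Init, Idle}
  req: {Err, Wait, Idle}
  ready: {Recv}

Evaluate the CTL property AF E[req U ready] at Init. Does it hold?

No

E[req U ready]: least fixpoint, start Z0 = Sat(ready) = {Recv}, add states in Sat(req) with some successor in Z. Z1 = {Err, Recv}; fixed.
Sat(E[req U ready]) = {Err, Recv}
AF E[req U ready]: least fixpoint, start Z0 = {Err, Recv}, add states with every successor in Z. Already a fixed point.
Sat(AF E[req U ready]) = {Err, Recv}
Init ∉ Sat(AF E[req U ready]) = {Err, Recv}, so the formula does not hold at Init.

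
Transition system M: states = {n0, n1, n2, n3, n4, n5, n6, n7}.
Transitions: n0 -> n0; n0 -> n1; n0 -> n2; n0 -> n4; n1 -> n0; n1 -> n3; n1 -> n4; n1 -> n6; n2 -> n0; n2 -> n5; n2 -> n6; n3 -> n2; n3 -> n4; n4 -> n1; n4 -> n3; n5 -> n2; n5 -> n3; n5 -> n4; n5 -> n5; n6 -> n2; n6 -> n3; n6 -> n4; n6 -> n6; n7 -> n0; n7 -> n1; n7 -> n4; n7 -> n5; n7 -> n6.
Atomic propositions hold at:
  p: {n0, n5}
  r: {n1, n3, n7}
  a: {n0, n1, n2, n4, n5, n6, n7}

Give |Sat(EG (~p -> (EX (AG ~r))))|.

Sat(~p) = {n1, n2, n3, n4, n6, n7}
Sat(~r) = {n0, n2, n4, n5, n6}
AG ~r: greatest fixpoint, start Z0 = {n0, n2, n4, n5, n6}, keep only states in Sat with every successor in Z. Z1 = {n2}; Z2 = ∅; fixed.
Sat(AG ~r) = ∅
Sat(EX (AG ~r)) = {s : some successor in ∅} = ∅
Sat(~p -> (EX (AG ~r))) = {n0, n5}
EG (~p -> (EX (AG ~r))): greatest fixpoint, start Z0 = {n0, n5}, keep only states in Sat with some successor in Z. Already a fixed point.
Sat(EG (~p -> (EX (AG ~r)))) = {n0, n5}
|Sat(EG (~p -> (EX (AG ~r))))| = |{n0, n5}| = 2.

2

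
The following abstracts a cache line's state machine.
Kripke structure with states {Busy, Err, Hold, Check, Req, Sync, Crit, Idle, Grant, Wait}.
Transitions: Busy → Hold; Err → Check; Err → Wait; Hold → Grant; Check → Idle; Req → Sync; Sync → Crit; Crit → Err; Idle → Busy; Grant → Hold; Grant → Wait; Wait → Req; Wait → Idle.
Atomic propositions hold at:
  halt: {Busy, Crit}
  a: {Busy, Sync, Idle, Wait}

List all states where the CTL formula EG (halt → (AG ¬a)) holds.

Sat(¬a) = {Err, Hold, Check, Req, Crit, Grant}
AG ¬a: greatest fixpoint, start Z0 = {Err, Hold, Check, Req, Crit, Grant}, keep only states in Sat with every successor in Z. Z1 = {Hold, Crit}; Z2 = ∅; fixed.
Sat(AG ¬a) = ∅
Sat(halt → (AG ¬a)) = {Err, Hold, Check, Req, Sync, Idle, Grant, Wait}
EG (halt → (AG ¬a)): greatest fixpoint, start Z0 = {Err, Hold, Check, Req, Sync, Idle, Grant, Wait}, keep only states in Sat with some successor in Z. Z1 = {Err, Hold, Check, Req, Grant, Wait}; Z2 = {Err, Hold, Grant, Wait}; Z3 = {Err, Hold, Grant}; Z4 = {Hold, Grant}; fixed.
Sat(EG (halt → (AG ¬a))) = {Hold, Grant}

{Hold, Grant}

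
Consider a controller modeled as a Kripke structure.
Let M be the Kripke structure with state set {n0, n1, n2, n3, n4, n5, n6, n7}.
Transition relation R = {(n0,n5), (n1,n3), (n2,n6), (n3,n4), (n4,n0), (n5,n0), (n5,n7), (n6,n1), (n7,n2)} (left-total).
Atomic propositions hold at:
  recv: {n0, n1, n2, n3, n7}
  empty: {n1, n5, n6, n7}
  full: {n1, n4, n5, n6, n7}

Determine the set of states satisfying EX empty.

{n0, n2, n5, n6}

Sat(EX empty) = {s : some successor in {n1, n5, n6, n7}} = {n0, n2, n5, n6}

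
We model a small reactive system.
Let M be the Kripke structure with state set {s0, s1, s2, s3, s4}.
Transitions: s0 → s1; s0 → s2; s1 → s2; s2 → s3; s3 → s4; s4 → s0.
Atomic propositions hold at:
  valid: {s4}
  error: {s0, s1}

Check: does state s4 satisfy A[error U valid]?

A[error U valid]: least fixpoint, start Z0 = Sat(valid) = {s4}, add states in Sat(error) with every successor in Z. Already a fixed point.
Sat(A[error U valid]) = {s4}
s4 ∈ Sat(A[error U valid]) = {s4}, so the formula holds at s4.

Yes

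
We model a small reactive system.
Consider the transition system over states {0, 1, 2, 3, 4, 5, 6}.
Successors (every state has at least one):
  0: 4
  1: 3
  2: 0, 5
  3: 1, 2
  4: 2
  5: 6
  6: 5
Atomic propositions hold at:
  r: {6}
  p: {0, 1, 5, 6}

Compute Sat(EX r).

Sat(EX r) = {s : some successor in {6}} = {5}

{5}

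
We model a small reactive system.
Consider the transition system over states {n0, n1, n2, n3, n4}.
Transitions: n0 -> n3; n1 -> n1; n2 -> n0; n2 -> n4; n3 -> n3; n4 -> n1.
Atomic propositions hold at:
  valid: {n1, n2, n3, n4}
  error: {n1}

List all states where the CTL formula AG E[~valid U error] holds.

Sat(~valid) = {n0}
E[~valid U error]: least fixpoint, start Z0 = Sat(error) = {n1}, add states in Sat(~valid) with some successor in Z. Already a fixed point.
Sat(E[~valid U error]) = {n1}
AG E[~valid U error]: greatest fixpoint, start Z0 = {n1}, keep only states in Sat with every successor in Z. Already a fixed point.
Sat(AG E[~valid U error]) = {n1}

{n1}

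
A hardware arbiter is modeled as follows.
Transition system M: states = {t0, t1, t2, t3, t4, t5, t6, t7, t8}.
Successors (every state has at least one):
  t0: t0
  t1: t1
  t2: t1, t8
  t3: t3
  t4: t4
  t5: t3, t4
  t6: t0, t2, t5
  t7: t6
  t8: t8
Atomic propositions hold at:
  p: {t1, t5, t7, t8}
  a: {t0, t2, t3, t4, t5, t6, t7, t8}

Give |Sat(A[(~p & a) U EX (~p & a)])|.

6

Sat(~p) = {t0, t2, t3, t4, t6}
Sat(~p & a) = {t0, t2, t3, t4, t6}
Sat(EX (~p & a)) = {s : some successor in {t0, t2, t3, t4, t6}} = {t0, t3, t4, t5, t6, t7}
A[(~p & a) U EX (~p & a)]: least fixpoint, start Z0 = Sat(EX (~p & a)) = {t0, t3, t4, t5, t6, t7}, add states in Sat(~p & a) with every successor in Z. Already a fixed point.
Sat(A[(~p & a) U EX (~p & a)]) = {t0, t3, t4, t5, t6, t7}
|Sat(A[(~p & a) U EX (~p & a)])| = |{t0, t3, t4, t5, t6, t7}| = 6.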